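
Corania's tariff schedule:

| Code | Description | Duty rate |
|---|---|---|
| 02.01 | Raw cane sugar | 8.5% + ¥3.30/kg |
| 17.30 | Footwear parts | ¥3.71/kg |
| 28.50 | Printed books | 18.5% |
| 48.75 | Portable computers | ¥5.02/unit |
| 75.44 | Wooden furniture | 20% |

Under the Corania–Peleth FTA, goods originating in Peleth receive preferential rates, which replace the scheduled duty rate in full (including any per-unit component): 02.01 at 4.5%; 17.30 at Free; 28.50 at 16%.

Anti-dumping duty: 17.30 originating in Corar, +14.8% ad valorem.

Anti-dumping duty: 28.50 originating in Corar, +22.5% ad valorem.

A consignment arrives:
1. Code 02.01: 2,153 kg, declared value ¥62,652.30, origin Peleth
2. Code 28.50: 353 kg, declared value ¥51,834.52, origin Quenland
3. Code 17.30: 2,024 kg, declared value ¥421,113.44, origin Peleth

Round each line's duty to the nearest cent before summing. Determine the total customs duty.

¥12,408.74

Line 1 (02.01, Peleth, 2,153 kg, ¥62,652.30):
Base rate for 02.01 is 8.5% + ¥3.30/kg.
Origin Peleth qualifies under the Corania–Peleth agreement and 02.01 is covered: preferential rate 4.5% applies instead.
Duty = ¥62,652.30 × 4.5% = ¥2,819.35.
Line 2 (28.50, Quenland, 353 kg, ¥51,834.52):
Base rate for 28.50 is 18.5%.
28.50 has an FTA preferential rate, but origin Quenland is not Peleth; base rate stands.
The additional-duty order on 28.50 targets Corar, not Quenland; it does not apply.
Duty = ¥51,834.52 × 18.5% = ¥9,589.39.
Line 3 (17.30, Peleth, 2,024 kg, ¥421,113.44):
Base rate for 17.30 is ¥3.71/kg.
Origin Peleth qualifies under the Corania–Peleth agreement and 17.30 is covered: preferential rate Free applies instead.
The additional-duty order on 17.30 targets Corar, not Peleth; it does not apply.
Duty = ¥421,113.44 × 0% = ¥0.00.
Total = ¥2,819.35 + ¥9,589.39 + ¥0.00 = ¥12,408.74.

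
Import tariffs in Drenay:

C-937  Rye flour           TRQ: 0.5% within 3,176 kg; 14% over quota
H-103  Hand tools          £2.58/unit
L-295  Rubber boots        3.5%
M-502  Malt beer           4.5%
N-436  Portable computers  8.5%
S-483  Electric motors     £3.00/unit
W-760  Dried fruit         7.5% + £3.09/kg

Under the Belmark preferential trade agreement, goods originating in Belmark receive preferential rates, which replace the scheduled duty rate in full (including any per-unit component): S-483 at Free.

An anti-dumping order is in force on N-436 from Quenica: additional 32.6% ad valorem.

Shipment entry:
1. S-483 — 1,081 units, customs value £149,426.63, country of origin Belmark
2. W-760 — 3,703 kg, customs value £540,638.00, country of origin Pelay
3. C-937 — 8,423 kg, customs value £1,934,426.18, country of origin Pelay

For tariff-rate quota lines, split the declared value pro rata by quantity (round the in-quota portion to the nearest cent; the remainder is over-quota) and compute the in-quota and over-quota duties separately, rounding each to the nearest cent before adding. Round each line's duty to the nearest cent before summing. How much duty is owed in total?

£224,340.76

Line 1 (S-483, Belmark, 1,081 units, £149,426.63):
Base rate for S-483 is £3.00/unit.
Origin Belmark qualifies under the Drenay–Belmark agreement and S-483 is covered: preferential rate Free applies instead.
Duty = £149,426.63 × 0% = £0.00.
Line 2 (W-760, Pelay, 3,703 kg, £540,638.00):
Base rate for W-760 is 7.5% + £3.09/kg.
Duty = £540,638.00 × 7.5% + 3,703 × £3.09 = £51,990.12.
Line 3 (C-937, Pelay, 8,423 kg, £1,934,426.18):
Code C-937 is under a tariff-rate quota (threshold 3,176 kg). In-quota: 3,176 kg at 0.5%; over-quota: 5,247 kg at 14%.
Pro-rata value split: in-quota = £1,934,426.18 × 3,176/8,423 = £729,400.16; over-quota = £1,934,426.18 − £729,400.16 = £1,205,026.02.
In-quota duty = £729,400.16 × 0.5% = £3,647.00. Over-quota duty = £1,205,026.02 × 14% = £168,703.64.
Line duty = £3,647.00 + £168,703.64 = £172,350.64.
Total = £0.00 + £51,990.12 + £172,350.64 = £224,340.76.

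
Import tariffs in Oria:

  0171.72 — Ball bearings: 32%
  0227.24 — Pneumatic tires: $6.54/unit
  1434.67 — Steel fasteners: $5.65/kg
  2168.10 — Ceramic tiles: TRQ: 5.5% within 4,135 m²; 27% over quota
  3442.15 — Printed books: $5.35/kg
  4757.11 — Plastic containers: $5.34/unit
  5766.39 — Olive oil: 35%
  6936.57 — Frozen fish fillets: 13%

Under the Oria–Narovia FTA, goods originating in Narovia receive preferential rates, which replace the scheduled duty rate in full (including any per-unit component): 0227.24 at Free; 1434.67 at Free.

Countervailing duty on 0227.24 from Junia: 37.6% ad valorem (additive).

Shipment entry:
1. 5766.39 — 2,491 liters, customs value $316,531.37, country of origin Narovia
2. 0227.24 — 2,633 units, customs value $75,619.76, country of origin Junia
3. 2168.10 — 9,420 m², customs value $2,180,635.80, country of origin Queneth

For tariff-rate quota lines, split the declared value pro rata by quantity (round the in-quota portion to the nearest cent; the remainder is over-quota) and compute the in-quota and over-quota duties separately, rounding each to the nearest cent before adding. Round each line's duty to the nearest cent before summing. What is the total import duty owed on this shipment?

Line 1 (5766.39, Narovia, 2,491 liters, $316,531.37):
Base rate for 5766.39 is 35%.
Origin Narovia is the FTA partner but 5766.39 is not on the preference list; base rate stands.
Duty = $316,531.37 × 35% = $110,785.98.
Line 2 (0227.24, Junia, 2,633 units, $75,619.76):
Base rate for 0227.24 is $6.54/unit.
0227.24 has an FTA preferential rate, but origin Junia is not Narovia; base rate stands.
Additional duty on 0227.24 from Junia: +37.6% ad valorem. Applied ad valorem rate = 37.6%.
Duty = $75,619.76 × 37.6% + 2,633 × $6.54 = $45,652.85.
Line 3 (2168.10, Queneth, 9,420 m², $2,180,635.80):
Code 2168.10 is under a tariff-rate quota (threshold 4,135 m²). In-quota: 4,135 m² at 5.5%; over-quota: 5,285 m² at 27%.
Pro-rata value split: in-quota = $2,180,635.80 × 4,135/9,420 = $957,211.15; over-quota = $2,180,635.80 − $957,211.15 = $1,223,424.65.
In-quota duty = $957,211.15 × 5.5% = $52,646.61. Over-quota duty = $1,223,424.65 × 27% = $330,324.66.
Line duty = $52,646.61 + $330,324.66 = $382,971.27.
Total = $110,785.98 + $45,652.85 + $382,971.27 = $539,410.10.

$539,410.10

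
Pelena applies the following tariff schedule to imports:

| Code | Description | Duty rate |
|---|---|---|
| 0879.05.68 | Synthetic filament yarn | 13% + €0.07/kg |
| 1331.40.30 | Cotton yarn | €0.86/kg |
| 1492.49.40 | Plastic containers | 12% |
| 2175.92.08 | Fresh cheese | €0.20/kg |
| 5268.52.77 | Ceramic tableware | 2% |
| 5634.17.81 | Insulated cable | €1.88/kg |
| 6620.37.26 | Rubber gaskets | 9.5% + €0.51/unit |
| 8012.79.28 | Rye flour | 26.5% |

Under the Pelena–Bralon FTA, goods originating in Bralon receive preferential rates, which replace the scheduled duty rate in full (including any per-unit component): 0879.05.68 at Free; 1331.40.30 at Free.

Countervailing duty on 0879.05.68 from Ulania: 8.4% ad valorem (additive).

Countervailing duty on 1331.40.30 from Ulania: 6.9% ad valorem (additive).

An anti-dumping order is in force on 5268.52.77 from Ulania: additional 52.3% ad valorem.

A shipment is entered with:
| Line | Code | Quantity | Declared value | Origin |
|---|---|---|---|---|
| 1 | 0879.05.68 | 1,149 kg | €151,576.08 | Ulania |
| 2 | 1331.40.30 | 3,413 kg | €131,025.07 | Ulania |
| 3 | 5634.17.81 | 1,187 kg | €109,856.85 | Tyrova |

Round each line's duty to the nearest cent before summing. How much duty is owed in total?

Line 1 (0879.05.68, Ulania, 1,149 kg, €151,576.08):
Base rate for 0879.05.68 is 13% + €0.07/kg.
0879.05.68 has an FTA preferential rate, but origin Ulania is not Bralon; base rate stands.
Additional duty on 0879.05.68 from Ulania: +8.4%. Applied ad valorem rate: 13% + 8.4% = 21.4%.
Duty = €151,576.08 × 21.4% + 1,149 × €0.07 = €32,517.71.
Line 2 (1331.40.30, Ulania, 3,413 kg, €131,025.07):
Base rate for 1331.40.30 is €0.86/kg.
1331.40.30 has an FTA preferential rate, but origin Ulania is not Bralon; base rate stands.
Additional duty on 1331.40.30 from Ulania: +6.9% ad valorem. Applied ad valorem rate = 6.9%.
Duty = €131,025.07 × 6.9% + 3,413 × €0.86 = €11,975.91.
Line 3 (5634.17.81, Tyrova, 1,187 kg, €109,856.85):
Base rate for 5634.17.81 is €1.88/kg.
Duty = 1,187 × €1.88 = €2,231.56.
Total = €32,517.71 + €11,975.91 + €2,231.56 = €46,725.18.

€46,725.18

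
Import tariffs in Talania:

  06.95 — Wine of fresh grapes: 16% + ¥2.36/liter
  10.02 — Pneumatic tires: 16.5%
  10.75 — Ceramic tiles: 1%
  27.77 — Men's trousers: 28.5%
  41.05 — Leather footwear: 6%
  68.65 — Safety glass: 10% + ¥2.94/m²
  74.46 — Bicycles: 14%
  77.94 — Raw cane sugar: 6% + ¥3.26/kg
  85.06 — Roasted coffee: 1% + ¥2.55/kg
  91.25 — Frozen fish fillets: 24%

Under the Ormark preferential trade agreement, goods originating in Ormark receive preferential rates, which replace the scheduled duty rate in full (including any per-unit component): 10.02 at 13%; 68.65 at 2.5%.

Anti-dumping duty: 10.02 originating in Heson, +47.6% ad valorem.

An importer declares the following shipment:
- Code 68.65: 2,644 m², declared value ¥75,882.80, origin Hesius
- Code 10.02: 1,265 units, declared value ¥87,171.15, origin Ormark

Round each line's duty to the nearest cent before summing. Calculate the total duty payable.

Line 1 (68.65, Hesius, 2,644 m², ¥75,882.80):
Base rate for 68.65 is 10% + ¥2.94/m².
68.65 has an FTA preferential rate, but origin Hesius is not Ormark; base rate stands.
Duty = ¥75,882.80 × 10% + 2,644 × ¥2.94 = ¥15,361.64.
Line 2 (10.02, Ormark, 1,265 units, ¥87,171.15):
Base rate for 10.02 is 16.5%.
Origin Ormark qualifies under the Talania–Ormark agreement and 10.02 is covered: preferential rate 13% applies instead.
The additional-duty order on 10.02 targets Heson, not Ormark; it does not apply.
Duty = ¥87,171.15 × 13% = ¥11,332.25.
Total = ¥15,361.64 + ¥11,332.25 = ¥26,693.89.

¥26,693.89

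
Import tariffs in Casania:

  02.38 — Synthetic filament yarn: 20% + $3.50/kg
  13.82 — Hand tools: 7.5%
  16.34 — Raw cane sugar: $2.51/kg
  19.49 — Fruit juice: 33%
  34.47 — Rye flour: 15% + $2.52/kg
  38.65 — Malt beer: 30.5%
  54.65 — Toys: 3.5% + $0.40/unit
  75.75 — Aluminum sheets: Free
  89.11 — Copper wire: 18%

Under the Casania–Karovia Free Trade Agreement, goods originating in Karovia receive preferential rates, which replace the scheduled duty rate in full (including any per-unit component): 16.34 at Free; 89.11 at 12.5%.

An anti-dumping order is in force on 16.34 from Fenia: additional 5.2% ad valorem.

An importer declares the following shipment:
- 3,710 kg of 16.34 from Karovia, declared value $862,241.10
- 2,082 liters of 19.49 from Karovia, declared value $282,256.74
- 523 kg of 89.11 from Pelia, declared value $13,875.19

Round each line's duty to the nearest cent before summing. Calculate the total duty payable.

Line 1 (16.34, Karovia, 3,710 kg, $862,241.10):
Base rate for 16.34 is $2.51/kg.
Origin Karovia qualifies under the Casania–Karovia agreement and 16.34 is covered: preferential rate Free applies instead.
The additional-duty order on 16.34 targets Fenia, not Karovia; it does not apply.
Duty = $862,241.10 × 0% = $0.00.
Line 2 (19.49, Karovia, 2,082 liters, $282,256.74):
Base rate for 19.49 is 33%.
Origin Karovia is the FTA partner but 19.49 is not on the preference list; base rate stands.
Duty = $282,256.74 × 33% = $93,144.72.
Line 3 (89.11, Pelia, 523 kg, $13,875.19):
Base rate for 89.11 is 18%.
89.11 has an FTA preferential rate, but origin Pelia is not Karovia; base rate stands.
Duty = $13,875.19 × 18% = $2,497.53.
Total = $0.00 + $93,144.72 + $2,497.53 = $95,642.25.

$95,642.25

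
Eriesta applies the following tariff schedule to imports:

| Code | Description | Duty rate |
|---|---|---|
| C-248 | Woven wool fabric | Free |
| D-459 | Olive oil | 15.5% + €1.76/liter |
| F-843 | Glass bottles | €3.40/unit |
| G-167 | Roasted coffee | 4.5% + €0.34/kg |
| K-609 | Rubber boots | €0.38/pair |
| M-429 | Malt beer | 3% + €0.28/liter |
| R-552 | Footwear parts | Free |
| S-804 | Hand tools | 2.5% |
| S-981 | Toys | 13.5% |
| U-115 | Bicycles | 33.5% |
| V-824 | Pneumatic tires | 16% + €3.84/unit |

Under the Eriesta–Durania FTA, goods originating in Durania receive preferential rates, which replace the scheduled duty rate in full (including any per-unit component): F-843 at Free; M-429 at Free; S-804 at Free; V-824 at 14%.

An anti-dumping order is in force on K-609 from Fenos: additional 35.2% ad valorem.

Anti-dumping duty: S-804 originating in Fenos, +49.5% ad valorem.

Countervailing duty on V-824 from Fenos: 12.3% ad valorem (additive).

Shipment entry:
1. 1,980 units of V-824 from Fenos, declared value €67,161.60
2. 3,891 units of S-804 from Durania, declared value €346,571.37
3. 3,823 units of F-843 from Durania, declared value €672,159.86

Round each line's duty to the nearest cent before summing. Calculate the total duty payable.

Line 1 (V-824, Fenos, 1,980 units, €67,161.60):
Base rate for V-824 is 16% + €3.84/unit.
V-824 has an FTA preferential rate, but origin Fenos is not Durania; base rate stands.
Additional duty on V-824 from Fenos: +12.3%. Applied ad valorem rate: 16% + 12.3% = 28.3%.
Duty = €67,161.60 × 28.3% + 1,980 × €3.84 = €26,609.93.
Line 2 (S-804, Durania, 3,891 units, €346,571.37):
Base rate for S-804 is 2.5%.
Origin Durania qualifies under the Eriesta–Durania agreement and S-804 is covered: preferential rate Free applies instead.
The additional-duty order on S-804 targets Fenos, not Durania; it does not apply.
Duty = €346,571.37 × 0% = €0.00.
Line 3 (F-843, Durania, 3,823 units, €672,159.86):
Base rate for F-843 is €3.40/unit.
Origin Durania qualifies under the Eriesta–Durania agreement and F-843 is covered: preferential rate Free applies instead.
Duty = €672,159.86 × 0% = €0.00.
Total = €26,609.93 + €0.00 + €0.00 = €26,609.93.

€26,609.93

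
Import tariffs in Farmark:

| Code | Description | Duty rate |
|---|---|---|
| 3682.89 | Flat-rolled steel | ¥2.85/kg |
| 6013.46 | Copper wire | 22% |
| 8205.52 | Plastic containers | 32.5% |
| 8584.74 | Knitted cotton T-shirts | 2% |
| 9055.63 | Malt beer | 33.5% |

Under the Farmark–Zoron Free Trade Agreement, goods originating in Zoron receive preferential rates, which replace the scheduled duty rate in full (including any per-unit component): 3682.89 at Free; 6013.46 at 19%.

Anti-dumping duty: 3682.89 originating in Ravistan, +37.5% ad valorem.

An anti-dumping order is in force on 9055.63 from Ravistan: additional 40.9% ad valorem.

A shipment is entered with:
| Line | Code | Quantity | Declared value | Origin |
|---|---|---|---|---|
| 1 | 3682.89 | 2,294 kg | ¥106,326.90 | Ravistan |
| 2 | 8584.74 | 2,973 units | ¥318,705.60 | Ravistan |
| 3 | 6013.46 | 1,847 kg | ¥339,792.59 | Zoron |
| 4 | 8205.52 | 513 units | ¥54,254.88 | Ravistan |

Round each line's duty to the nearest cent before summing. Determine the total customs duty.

Line 1 (3682.89, Ravistan, 2,294 kg, ¥106,326.90):
Base rate for 3682.89 is ¥2.85/kg.
3682.89 has an FTA preferential rate, but origin Ravistan is not Zoron; base rate stands.
Additional duty on 3682.89 from Ravistan: +37.5% ad valorem. Applied ad valorem rate = 37.5%.
Duty = ¥106,326.90 × 37.5% + 2,294 × ¥2.85 = ¥46,410.49.
Line 2 (8584.74, Ravistan, 2,973 units, ¥318,705.60):
Base rate for 8584.74 is 2%.
Duty = ¥318,705.60 × 2% = ¥6,374.11.
Line 3 (6013.46, Zoron, 1,847 kg, ¥339,792.59):
Base rate for 6013.46 is 22%.
Origin Zoron qualifies under the Farmark–Zoron agreement and 6013.46 is covered: preferential rate 19% applies instead.
Duty = ¥339,792.59 × 19% = ¥64,560.59.
Line 4 (8205.52, Ravistan, 513 units, ¥54,254.88):
Base rate for 8205.52 is 32.5%.
Duty = ¥54,254.88 × 32.5% = ¥17,632.84.
Total = ¥46,410.49 + ¥6,374.11 + ¥64,560.59 + ¥17,632.84 = ¥134,978.03.

¥134,978.03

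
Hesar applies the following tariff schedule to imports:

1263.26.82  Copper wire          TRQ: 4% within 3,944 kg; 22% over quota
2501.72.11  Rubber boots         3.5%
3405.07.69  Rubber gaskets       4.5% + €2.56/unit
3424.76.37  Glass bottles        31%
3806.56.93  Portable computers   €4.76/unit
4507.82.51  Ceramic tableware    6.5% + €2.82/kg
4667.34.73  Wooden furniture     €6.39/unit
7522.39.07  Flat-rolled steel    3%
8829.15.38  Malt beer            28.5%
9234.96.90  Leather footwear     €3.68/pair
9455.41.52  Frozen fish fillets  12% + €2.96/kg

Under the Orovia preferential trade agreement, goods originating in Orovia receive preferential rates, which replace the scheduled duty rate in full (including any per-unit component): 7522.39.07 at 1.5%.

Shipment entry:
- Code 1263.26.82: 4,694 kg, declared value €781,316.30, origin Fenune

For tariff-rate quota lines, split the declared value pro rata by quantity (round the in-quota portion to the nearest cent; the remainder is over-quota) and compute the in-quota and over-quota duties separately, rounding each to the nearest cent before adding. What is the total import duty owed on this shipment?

€53,723.40

Line 1 (1263.26.82, Fenune, 4,694 kg, €781,316.30):
Code 1263.26.82 is under a tariff-rate quota (threshold 3,944 kg). In-quota: 3,944 kg at 4%; over-quota: 750 kg at 22%.
Pro-rata value split: in-quota = €781,316.30 × 3,944/4,694 = €656,478.80; over-quota = €781,316.30 − €656,478.80 = €124,837.50.
In-quota duty = €656,478.80 × 4% = €26,259.15. Over-quota duty = €124,837.50 × 22% = €27,464.25.
Line duty = €26,259.15 + €27,464.25 = €53,723.40.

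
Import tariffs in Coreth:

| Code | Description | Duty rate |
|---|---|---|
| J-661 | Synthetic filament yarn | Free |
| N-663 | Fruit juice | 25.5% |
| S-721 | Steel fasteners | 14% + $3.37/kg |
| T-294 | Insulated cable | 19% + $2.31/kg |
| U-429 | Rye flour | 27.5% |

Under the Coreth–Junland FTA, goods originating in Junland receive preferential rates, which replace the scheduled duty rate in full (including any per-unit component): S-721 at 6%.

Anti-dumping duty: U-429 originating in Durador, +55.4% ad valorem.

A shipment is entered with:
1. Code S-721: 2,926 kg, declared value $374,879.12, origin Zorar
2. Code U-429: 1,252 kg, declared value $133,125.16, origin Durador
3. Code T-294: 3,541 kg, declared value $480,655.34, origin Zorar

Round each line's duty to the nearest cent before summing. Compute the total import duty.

$272,208.68

Line 1 (S-721, Zorar, 2,926 kg, $374,879.12):
Base rate for S-721 is 14% + $3.37/kg.
S-721 has an FTA preferential rate, but origin Zorar is not Junland; base rate stands.
Duty = $374,879.12 × 14% + 2,926 × $3.37 = $62,343.70.
Line 2 (U-429, Durador, 1,252 kg, $133,125.16):
Base rate for U-429 is 27.5%.
Additional duty on U-429 from Durador: +55.4%. Applied ad valorem rate: 27.5% + 55.4% = 82.9%.
Duty = $133,125.16 × 82.9% = $110,360.76.
Line 3 (T-294, Zorar, 3,541 kg, $480,655.34):
Base rate for T-294 is 19% + $2.31/kg.
Duty = $480,655.34 × 19% + 3,541 × $2.31 = $99,504.22.
Total = $62,343.70 + $110,360.76 + $99,504.22 = $272,208.68.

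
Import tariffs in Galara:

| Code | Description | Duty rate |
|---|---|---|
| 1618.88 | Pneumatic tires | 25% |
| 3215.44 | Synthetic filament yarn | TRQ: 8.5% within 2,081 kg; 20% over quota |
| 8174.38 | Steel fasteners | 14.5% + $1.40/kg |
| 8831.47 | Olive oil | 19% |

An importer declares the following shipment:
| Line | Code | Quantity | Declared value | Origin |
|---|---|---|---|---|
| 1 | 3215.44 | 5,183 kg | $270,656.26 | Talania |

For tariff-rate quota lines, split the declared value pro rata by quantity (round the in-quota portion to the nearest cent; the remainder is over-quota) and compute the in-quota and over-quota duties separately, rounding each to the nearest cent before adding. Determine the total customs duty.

$41,634.22

Line 1 (3215.44, Talania, 5,183 kg, $270,656.26):
Code 3215.44 is under a tariff-rate quota (threshold 2,081 kg). In-quota: 2,081 kg at 8.5%; over-quota: 3,102 kg at 20%.
Pro-rata value split: in-quota = $270,656.26 × 2,081/5,183 = $108,669.82; over-quota = $270,656.26 − $108,669.82 = $161,986.44.
In-quota duty = $108,669.82 × 8.5% = $9,236.93. Over-quota duty = $161,986.44 × 20% = $32,397.29.
Line duty = $9,236.93 + $32,397.29 = $41,634.22.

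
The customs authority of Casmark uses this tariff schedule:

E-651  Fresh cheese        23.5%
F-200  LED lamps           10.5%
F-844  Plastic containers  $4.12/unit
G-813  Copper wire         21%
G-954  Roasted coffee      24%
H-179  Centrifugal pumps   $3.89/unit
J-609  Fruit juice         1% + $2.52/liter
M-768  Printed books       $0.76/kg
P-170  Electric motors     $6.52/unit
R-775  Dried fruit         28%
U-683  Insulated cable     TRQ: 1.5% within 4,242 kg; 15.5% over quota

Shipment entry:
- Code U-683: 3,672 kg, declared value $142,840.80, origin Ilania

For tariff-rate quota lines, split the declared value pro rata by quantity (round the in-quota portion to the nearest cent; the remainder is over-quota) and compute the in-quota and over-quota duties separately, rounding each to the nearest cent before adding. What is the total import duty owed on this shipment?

Line 1 (U-683, Ilania, 3,672 kg, $142,840.80):
Code U-683 is under a tariff-rate quota (threshold 4,242 kg). Quantity 3,672 kg is within the quota, so the in-quota rate 1.5% applies to the full value.
Duty = $142,840.80 × 1.5% = $2,142.61.

$2,142.61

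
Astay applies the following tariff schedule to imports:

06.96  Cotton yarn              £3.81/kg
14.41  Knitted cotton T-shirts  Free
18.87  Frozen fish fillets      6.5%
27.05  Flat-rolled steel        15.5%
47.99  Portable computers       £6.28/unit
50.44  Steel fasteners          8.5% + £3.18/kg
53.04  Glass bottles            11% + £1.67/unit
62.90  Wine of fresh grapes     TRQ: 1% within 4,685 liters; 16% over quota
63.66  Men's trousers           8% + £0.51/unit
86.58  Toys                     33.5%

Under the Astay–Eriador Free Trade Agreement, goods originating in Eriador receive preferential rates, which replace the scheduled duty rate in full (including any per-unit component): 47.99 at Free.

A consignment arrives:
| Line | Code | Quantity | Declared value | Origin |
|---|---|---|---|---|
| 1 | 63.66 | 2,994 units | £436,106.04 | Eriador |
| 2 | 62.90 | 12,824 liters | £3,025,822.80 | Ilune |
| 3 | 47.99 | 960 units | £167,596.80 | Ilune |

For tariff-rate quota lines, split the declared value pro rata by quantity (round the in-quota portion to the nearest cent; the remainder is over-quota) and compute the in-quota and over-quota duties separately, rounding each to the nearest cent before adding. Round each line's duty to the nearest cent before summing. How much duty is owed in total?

£360,762.01

Line 1 (63.66, Eriador, 2,994 units, £436,106.04):
Base rate for 63.66 is 8% + £0.51/unit.
Origin Eriador is the FTA partner but 63.66 is not on the preference list; base rate stands.
Duty = £436,106.04 × 8% + 2,994 × £0.51 = £36,415.42.
Line 2 (62.90, Ilune, 12,824 liters, £3,025,822.80):
Code 62.90 is under a tariff-rate quota (threshold 4,685 liters). In-quota: 4,685 liters at 1%; over-quota: 8,139 liters at 16%.
Pro-rata value split: in-quota = £3,025,822.80 × 4,685/12,824 = £1,105,425.75; over-quota = £3,025,822.80 − £1,105,425.75 = £1,920,397.05.
In-quota duty = £1,105,425.75 × 1% = £11,054.26. Over-quota duty = £1,920,397.05 × 16% = £307,263.53.
Line duty = £11,054.26 + £307,263.53 = £318,317.79.
Line 3 (47.99, Ilune, 960 units, £167,596.80):
Base rate for 47.99 is £6.28/unit.
47.99 has an FTA preferential rate, but origin Ilune is not Eriador; base rate stands.
Duty = 960 × £6.28 = £6,028.80.
Total = £36,415.42 + £318,317.79 + £6,028.80 = £360,762.01.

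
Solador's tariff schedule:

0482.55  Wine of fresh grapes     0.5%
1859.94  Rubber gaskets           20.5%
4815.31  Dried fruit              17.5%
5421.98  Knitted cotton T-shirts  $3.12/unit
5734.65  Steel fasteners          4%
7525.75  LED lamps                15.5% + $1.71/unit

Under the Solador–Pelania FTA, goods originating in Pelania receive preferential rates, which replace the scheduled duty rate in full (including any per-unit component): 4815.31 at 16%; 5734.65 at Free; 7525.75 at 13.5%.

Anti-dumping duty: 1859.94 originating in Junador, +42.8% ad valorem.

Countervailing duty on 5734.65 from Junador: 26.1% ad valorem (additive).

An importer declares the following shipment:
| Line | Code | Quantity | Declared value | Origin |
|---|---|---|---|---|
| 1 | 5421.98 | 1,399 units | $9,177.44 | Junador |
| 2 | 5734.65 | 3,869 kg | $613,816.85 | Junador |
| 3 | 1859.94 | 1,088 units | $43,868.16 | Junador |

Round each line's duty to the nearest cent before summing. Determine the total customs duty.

$216,892.30

Line 1 (5421.98, Junador, 1,399 units, $9,177.44):
Base rate for 5421.98 is $3.12/unit.
Duty = 1,399 × $3.12 = $4,364.88.
Line 2 (5734.65, Junador, 3,869 kg, $613,816.85):
Base rate for 5734.65 is 4%.
5734.65 has an FTA preferential rate, but origin Junador is not Pelania; base rate stands.
Additional duty on 5734.65 from Junador: +26.1%. Applied ad valorem rate: 4% + 26.1% = 30.1%.
Duty = $613,816.85 × 30.1% = $184,758.87.
Line 3 (1859.94, Junador, 1,088 units, $43,868.16):
Base rate for 1859.94 is 20.5%.
Additional duty on 1859.94 from Junador: +42.8%. Applied ad valorem rate: 20.5% + 42.8% = 63.3%.
Duty = $43,868.16 × 63.3% = $27,768.55.
Total = $4,364.88 + $184,758.87 + $27,768.55 = $216,892.30.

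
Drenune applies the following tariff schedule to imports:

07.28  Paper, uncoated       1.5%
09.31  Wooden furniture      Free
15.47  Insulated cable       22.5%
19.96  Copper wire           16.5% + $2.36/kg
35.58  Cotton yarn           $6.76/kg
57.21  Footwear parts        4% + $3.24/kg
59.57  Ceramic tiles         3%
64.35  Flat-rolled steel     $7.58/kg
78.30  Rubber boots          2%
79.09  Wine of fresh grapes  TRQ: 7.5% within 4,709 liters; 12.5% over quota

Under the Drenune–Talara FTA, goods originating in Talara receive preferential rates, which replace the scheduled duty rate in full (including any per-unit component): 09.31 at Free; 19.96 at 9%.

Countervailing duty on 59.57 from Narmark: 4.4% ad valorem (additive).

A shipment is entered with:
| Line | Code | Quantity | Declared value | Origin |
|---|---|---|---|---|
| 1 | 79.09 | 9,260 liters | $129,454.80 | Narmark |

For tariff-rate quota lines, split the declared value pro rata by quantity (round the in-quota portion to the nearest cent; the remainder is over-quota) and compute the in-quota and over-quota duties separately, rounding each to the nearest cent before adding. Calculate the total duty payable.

Line 1 (79.09, Narmark, 9,260 liters, $129,454.80):
Code 79.09 is under a tariff-rate quota (threshold 4,709 liters). In-quota: 4,709 liters at 7.5%; over-quota: 4,551 liters at 12.5%.
Pro-rata value split: in-quota = $129,454.80 × 4,709/9,260 = $65,831.82; over-quota = $129,454.80 − $65,831.82 = $63,622.98.
In-quota duty = $65,831.82 × 7.5% = $4,937.39. Over-quota duty = $63,622.98 × 12.5% = $7,952.87.
Line duty = $4,937.39 + $7,952.87 = $12,890.26.

$12,890.26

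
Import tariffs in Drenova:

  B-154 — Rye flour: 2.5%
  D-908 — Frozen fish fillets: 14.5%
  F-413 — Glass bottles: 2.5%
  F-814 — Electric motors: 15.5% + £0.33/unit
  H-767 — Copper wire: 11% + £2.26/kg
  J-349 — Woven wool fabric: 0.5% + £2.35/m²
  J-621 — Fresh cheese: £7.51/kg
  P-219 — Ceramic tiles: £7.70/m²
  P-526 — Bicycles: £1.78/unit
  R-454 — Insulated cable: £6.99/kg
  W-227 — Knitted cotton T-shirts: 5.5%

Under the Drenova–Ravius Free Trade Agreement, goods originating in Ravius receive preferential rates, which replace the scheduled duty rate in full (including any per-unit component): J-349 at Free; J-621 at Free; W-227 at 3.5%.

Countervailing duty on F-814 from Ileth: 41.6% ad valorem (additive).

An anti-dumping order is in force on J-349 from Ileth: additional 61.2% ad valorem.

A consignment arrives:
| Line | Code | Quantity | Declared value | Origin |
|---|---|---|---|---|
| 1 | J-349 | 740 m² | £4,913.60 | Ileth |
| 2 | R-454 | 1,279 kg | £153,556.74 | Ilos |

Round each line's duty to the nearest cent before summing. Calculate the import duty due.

£13,710.90

Line 1 (J-349, Ileth, 740 m², £4,913.60):
Base rate for J-349 is 0.5% + £2.35/m².
J-349 has an FTA preferential rate, but origin Ileth is not Ravius; base rate stands.
Additional duty on J-349 from Ileth: +61.2%. Applied ad valorem rate: 0.5% + 61.2% = 61.7%.
Duty = £4,913.60 × 61.7% + 740 × £2.35 = £4,770.69.
Line 2 (R-454, Ilos, 1,279 kg, £153,556.74):
Base rate for R-454 is £6.99/kg.
Duty = 1,279 × £6.99 = £8,940.21.
Total = £4,770.69 + £8,940.21 = £13,710.90.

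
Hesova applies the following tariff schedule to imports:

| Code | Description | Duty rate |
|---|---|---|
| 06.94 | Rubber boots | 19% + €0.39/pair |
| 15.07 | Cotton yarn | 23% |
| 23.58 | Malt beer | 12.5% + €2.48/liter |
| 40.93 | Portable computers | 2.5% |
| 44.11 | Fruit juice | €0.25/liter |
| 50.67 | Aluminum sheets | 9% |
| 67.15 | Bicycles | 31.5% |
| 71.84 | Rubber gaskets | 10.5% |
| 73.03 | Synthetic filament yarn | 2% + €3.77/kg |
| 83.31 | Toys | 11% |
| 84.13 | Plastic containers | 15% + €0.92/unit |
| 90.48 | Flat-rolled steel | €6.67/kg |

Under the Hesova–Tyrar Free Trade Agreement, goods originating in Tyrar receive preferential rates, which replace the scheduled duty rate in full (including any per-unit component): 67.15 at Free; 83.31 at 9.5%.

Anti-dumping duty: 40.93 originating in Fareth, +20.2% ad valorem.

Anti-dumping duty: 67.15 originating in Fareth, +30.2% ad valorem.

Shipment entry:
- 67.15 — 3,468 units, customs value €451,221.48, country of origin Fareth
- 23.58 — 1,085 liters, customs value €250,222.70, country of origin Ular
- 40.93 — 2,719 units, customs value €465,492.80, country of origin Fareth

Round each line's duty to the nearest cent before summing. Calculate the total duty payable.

€418,039.16

Line 1 (67.15, Fareth, 3,468 units, €451,221.48):
Base rate for 67.15 is 31.5%.
67.15 has an FTA preferential rate, but origin Fareth is not Tyrar; base rate stands.
Additional duty on 67.15 from Fareth: +30.2%. Applied ad valorem rate: 31.5% + 30.2% = 61.7%.
Duty = €451,221.48 × 61.7% = €278,403.65.
Line 2 (23.58, Ular, 1,085 liters, €250,222.70):
Base rate for 23.58 is 12.5% + €2.48/liter.
Duty = €250,222.70 × 12.5% + 1,085 × €2.48 = €33,968.64.
Line 3 (40.93, Fareth, 2,719 units, €465,492.80):
Base rate for 40.93 is 2.5%.
Additional duty on 40.93 from Fareth: +20.2%. Applied ad valorem rate: 2.5% + 20.2% = 22.7%.
Duty = €465,492.80 × 22.7% = €105,666.87.
Total = €278,403.65 + €33,968.64 + €105,666.87 = €418,039.16.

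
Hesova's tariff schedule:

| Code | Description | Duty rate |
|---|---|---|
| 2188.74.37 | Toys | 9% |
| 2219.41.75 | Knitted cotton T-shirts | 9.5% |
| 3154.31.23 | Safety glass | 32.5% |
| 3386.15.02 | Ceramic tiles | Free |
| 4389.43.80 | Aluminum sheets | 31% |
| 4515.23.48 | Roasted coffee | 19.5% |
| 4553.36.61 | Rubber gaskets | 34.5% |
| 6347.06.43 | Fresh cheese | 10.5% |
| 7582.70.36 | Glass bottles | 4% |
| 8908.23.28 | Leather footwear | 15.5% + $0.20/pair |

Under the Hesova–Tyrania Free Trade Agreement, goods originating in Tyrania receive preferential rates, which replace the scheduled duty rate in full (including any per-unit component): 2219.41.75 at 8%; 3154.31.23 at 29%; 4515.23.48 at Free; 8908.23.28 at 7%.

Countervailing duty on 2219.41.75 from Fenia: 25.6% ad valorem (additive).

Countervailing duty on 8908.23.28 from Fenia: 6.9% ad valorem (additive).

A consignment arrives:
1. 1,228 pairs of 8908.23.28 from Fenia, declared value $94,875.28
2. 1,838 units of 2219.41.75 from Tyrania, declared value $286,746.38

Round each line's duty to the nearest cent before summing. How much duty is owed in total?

Line 1 (8908.23.28, Fenia, 1,228 pairs, $94,875.28):
Base rate for 8908.23.28 is 15.5% + $0.20/pair.
8908.23.28 has an FTA preferential rate, but origin Fenia is not Tyrania; base rate stands.
Additional duty on 8908.23.28 from Fenia: +6.9%. Applied ad valorem rate: 15.5% + 6.9% = 22.4%.
Duty = $94,875.28 × 22.4% + 1,228 × $0.20 = $21,497.66.
Line 2 (2219.41.75, Tyrania, 1,838 units, $286,746.38):
Base rate for 2219.41.75 is 9.5%.
Origin Tyrania qualifies under the Hesova–Tyrania agreement and 2219.41.75 is covered: preferential rate 8% applies instead.
The additional-duty order on 2219.41.75 targets Fenia, not Tyrania; it does not apply.
Duty = $286,746.38 × 8% = $22,939.71.
Total = $21,497.66 + $22,939.71 = $44,437.37.

$44,437.37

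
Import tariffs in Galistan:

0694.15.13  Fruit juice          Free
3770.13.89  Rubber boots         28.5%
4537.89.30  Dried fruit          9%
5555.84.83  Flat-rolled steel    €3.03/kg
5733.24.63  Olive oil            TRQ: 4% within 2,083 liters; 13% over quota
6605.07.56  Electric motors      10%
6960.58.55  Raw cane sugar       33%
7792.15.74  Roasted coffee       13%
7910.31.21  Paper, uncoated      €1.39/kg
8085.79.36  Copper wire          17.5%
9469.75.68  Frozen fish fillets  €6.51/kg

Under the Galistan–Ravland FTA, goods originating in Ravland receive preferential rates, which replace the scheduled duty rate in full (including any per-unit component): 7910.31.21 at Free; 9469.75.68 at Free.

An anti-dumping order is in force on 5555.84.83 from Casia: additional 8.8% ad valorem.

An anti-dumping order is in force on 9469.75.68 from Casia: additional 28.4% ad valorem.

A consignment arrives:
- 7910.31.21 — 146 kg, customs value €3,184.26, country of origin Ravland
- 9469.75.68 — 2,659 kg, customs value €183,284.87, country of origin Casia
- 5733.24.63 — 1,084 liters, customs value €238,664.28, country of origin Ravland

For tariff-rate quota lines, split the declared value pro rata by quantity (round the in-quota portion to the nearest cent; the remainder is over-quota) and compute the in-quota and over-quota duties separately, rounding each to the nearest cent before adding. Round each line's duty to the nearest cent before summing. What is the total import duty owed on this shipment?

€78,909.56

Line 1 (7910.31.21, Ravland, 146 kg, €3,184.26):
Base rate for 7910.31.21 is €1.39/kg.
Origin Ravland qualifies under the Galistan–Ravland agreement and 7910.31.21 is covered: preferential rate Free applies instead.
Duty = €3,184.26 × 0% = €0.00.
Line 2 (9469.75.68, Casia, 2,659 kg, €183,284.87):
Base rate for 9469.75.68 is €6.51/kg.
9469.75.68 has an FTA preferential rate, but origin Casia is not Ravland; base rate stands.
Additional duty on 9469.75.68 from Casia: +28.4% ad valorem. Applied ad valorem rate = 28.4%.
Duty = €183,284.87 × 28.4% + 2,659 × €6.51 = €69,362.99.
Line 3 (5733.24.63, Ravland, 1,084 liters, €238,664.28):
Code 5733.24.63 is under a tariff-rate quota (threshold 2,083 liters). Quantity 1,084 liters is within the quota, so the in-quota rate 4% applies to the full value.
Duty = €238,664.28 × 4% = €9,546.57.
Total = €0.00 + €69,362.99 + €9,546.57 = €78,909.56.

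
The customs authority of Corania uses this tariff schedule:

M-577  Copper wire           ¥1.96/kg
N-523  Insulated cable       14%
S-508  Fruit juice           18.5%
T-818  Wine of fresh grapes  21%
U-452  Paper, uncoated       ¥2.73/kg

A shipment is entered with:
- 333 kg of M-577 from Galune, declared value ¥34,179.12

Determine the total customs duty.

Line 1 (M-577, Galune, 333 kg, ¥34,179.12):
Base rate for M-577 is ¥1.96/kg.
Duty = 333 × ¥1.96 = ¥652.68.

¥652.68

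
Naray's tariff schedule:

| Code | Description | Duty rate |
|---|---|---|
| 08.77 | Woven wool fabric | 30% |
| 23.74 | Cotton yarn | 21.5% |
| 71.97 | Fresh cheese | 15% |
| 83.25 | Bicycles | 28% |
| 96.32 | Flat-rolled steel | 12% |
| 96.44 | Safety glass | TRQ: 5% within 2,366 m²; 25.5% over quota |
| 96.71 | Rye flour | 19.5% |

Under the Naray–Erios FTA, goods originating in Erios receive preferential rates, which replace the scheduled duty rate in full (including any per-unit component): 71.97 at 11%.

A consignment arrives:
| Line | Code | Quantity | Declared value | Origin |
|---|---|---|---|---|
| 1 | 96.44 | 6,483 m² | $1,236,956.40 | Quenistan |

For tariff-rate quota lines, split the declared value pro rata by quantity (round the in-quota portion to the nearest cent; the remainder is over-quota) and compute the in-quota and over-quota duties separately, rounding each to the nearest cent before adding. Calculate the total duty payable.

Line 1 (96.44, Quenistan, 6,483 m², $1,236,956.40):
Code 96.44 is under a tariff-rate quota (threshold 2,366 m²). In-quota: 2,366 m² at 5%; over-quota: 4,117 m² at 25.5%.
Pro-rata value split: in-quota = $1,236,956.40 × 2,366/6,483 = $451,432.80; over-quota = $1,236,956.40 − $451,432.80 = $785,523.60.
In-quota duty = $451,432.80 × 5% = $22,571.64. Over-quota duty = $785,523.60 × 25.5% = $200,308.52.
Line duty = $22,571.64 + $200,308.52 = $222,880.16.

$222,880.16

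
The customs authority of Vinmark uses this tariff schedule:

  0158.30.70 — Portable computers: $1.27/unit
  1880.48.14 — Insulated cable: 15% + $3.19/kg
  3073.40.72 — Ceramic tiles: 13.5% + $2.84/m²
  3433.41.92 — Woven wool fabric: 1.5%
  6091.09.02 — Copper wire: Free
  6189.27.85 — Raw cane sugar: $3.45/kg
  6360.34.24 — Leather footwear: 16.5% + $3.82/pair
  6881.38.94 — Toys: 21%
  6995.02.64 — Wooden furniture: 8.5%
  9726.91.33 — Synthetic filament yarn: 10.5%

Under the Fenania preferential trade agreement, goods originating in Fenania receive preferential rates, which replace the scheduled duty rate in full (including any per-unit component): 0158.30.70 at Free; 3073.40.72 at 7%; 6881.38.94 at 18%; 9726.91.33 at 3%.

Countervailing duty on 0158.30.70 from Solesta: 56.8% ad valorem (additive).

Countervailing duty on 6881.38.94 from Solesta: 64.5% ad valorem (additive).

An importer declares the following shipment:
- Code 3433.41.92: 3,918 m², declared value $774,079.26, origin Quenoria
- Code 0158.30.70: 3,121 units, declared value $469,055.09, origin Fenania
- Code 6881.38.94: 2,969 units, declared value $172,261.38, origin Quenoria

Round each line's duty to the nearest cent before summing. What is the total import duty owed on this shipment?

Line 1 (3433.41.92, Quenoria, 3,918 m², $774,079.26):
Base rate for 3433.41.92 is 1.5%.
Duty = $774,079.26 × 1.5% = $11,611.19.
Line 2 (0158.30.70, Fenania, 3,121 units, $469,055.09):
Base rate for 0158.30.70 is $1.27/unit.
Origin Fenania qualifies under the Vinmark–Fenania agreement and 0158.30.70 is covered: preferential rate Free applies instead.
The additional-duty order on 0158.30.70 targets Solesta, not Fenania; it does not apply.
Duty = $469,055.09 × 0% = $0.00.
Line 3 (6881.38.94, Quenoria, 2,969 units, $172,261.38):
Base rate for 6881.38.94 is 21%.
6881.38.94 has an FTA preferential rate, but origin Quenoria is not Fenania; base rate stands.
The additional-duty order on 6881.38.94 targets Solesta, not Quenoria; it does not apply.
Duty = $172,261.38 × 21% = $36,174.89.
Total = $11,611.19 + $0.00 + $36,174.89 = $47,786.08.

$47,786.08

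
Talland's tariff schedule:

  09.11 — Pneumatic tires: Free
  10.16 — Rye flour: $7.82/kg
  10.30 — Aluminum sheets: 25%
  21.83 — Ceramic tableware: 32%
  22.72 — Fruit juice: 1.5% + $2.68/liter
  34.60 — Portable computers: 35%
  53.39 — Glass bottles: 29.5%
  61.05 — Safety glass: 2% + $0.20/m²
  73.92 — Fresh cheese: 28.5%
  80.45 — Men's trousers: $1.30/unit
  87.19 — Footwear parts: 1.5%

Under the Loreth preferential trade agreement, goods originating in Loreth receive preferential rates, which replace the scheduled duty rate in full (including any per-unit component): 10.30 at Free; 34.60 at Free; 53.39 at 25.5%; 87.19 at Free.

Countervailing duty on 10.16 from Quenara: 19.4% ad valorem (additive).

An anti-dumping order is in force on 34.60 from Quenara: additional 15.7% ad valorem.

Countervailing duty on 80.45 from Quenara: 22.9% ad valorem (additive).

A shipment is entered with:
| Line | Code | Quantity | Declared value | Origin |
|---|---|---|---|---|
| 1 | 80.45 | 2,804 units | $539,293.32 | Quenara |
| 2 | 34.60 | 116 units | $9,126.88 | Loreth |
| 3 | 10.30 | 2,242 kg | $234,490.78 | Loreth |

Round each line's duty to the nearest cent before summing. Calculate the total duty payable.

$127,143.37

Line 1 (80.45, Quenara, 2,804 units, $539,293.32):
Base rate for 80.45 is $1.30/unit.
Additional duty on 80.45 from Quenara: +22.9% ad valorem. Applied ad valorem rate = 22.9%.
Duty = $539,293.32 × 22.9% + 2,804 × $1.30 = $127,143.37.
Line 2 (34.60, Loreth, 116 units, $9,126.88):
Base rate for 34.60 is 35%.
Origin Loreth qualifies under the Talland–Loreth agreement and 34.60 is covered: preferential rate Free applies instead.
The additional-duty order on 34.60 targets Quenara, not Loreth; it does not apply.
Duty = $9,126.88 × 0% = $0.00.
Line 3 (10.30, Loreth, 2,242 kg, $234,490.78):
Base rate for 10.30 is 25%.
Origin Loreth qualifies under the Talland–Loreth agreement and 10.30 is covered: preferential rate Free applies instead.
Duty = $234,490.78 × 0% = $0.00.
Total = $127,143.37 + $0.00 + $0.00 = $127,143.37.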